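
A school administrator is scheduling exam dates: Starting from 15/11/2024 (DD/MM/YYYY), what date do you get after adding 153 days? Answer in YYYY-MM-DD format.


Start: 2024-11-15
Adding 153 days
Days remaining in November: 15
After November: 138 days still to add
December 2024: 31 days, 107 remaining
January 2025: 31 days, 76 remaining
February 2025: 28 days, 48 remaining
March 2025: 31 days, 17 remaining
Result: 2025-04-17

2025-04-17


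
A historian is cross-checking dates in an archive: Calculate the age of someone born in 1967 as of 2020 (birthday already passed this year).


Birth year: 1967
Current year: 2020
Age = current year - birth year
Age = 2020 - 1967 = 53

53


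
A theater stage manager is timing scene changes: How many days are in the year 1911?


Year: 1911
Check leap year rules:
Divisible by 4? No
1911 is not a leap year
Days: 365

365


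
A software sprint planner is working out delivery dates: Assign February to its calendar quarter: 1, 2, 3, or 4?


Month: February (month 2)
Q1: January-March (months 1-3)
Q2: April-June (months 4-6)
Q3: July-September (months 7-9)
Q4: October-December (months 10-12)
Month 2 falls in Q1

1


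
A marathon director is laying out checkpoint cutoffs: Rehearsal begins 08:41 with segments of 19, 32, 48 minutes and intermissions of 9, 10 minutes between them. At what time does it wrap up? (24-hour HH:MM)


Start: 08:41 = 521 min from midnight
  after task 1 (19 min): 09:00
  after break (9 min): 09:09
  after task 2 (32 min): 09:41
  after break (10 min): 09:51
  after task 3 (48 min): 10:39
Total elapsed: 118 minutes
End time: 10:39

10:39


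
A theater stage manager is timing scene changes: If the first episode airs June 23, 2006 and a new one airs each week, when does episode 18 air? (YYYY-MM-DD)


First occurrence: 2006-06-23 (occurrence 1)
Each occurrence is 7 days after the previous.
Occurrence 18 is 17 weeks after the first.
17 weeks = 119 days
2006-06-23 + 119 days = 2006-10-20

2006-10-20


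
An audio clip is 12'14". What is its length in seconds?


Minutes: 12
Seconds: 14
Convert minutes to seconds: 12 x 60 = 720
Add remaining seconds: 720 + 14 = 734

734


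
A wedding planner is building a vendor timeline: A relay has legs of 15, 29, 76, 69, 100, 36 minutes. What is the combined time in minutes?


Durations: 15, 29, 76, 69, 100, 36
Running sum: 15
+ 29 = 44
+ 76 = 120
+ 69 = 189
+ 100 = 289
+ 36 = 325
Total duration: 325 minutes
That is 5 hours and 25 minutes

325


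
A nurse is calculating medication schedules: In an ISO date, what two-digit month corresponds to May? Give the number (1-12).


Calendar month order:
4. April
5. May <--
6. June
May is month number 5

5


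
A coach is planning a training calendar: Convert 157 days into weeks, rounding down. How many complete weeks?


Total days: 157
Days per week: 7
Division: 157 / 7 = 22 remainder 3
Complete weeks: 22
Remaining days: 3

22


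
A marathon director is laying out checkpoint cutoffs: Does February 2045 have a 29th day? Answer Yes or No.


Year: 2045
Divisible by 4? 2045 / 4 = 511.25 -> No
Not divisible by 4, so NOT a leap year

No


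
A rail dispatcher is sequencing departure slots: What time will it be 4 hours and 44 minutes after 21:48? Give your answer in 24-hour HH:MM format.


Start time: 21:48
Adding: 4 hours 44 minutes
Minutes: 48 + 44 = 92
Minute overflow: 92 >= 60, so carry 1 hour, minutes = 32
Hours: 21 + 4 + 1 = 26
Hour wraparound: 26 mod 24 = 2
Result: 02:32

02:32


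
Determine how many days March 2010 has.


Month: March
Year: 2010
March is a 31-day month
Total: 31 days

31


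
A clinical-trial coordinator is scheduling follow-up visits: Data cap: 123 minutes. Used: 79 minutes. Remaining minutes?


Total budget: 123 minutes
Time used: 79 minutes
Remaining: 123 - 79 = 44 minutes
Percent used: 64.2%
Percent remaining: 35.8%

44


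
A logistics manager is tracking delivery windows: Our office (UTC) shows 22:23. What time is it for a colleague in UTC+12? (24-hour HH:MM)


Local time: 22:23 at UTC (offset 0h)
Target zone: UTC+12 (offset 12h)
Difference: 12 - (0) = 12 hours
Calculation: 22 + (12) = 34
Wraparound: (34) mod 24 = 10
Result: 10:23

10:23


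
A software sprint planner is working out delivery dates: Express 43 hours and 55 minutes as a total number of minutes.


Hours: 43
Extra minutes: 55
Minutes per hour: 60
Hours to minutes: 43 x 60 = 2580
Total: 2580 + 55 = 2635

2635


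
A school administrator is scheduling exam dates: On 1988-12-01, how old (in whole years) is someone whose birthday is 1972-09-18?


Birth: 1972-09-18
Reference: 1988-12-01
Year difference: 1988 - 1972 = 16
Has birthday (09-18) occurred by 12-01? Yes
Age in full years: 16

16


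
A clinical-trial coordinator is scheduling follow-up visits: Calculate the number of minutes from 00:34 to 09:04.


Start time: 00:34 = 34 minutes from midnight
End time: 09:04 = 544 minutes from midnight
Difference: 544 - 34 = 510 minutes
That is 8 hours and 30 minutes

510


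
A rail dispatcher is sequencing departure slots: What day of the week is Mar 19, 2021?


Date: 2021-03-19
January 1, 2021 is a Friday
Day of year: 78
Offset from Jan 1: 77 days
77 mod 7 = 0
Result: Friday

Friday


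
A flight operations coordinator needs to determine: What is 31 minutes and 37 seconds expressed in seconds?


Minutes: 31
Extra seconds: 37
Seconds per minute: 60
Minutes to seconds: 31 x 60 = 1860
Total: 1860 + 37 = 1897

1897


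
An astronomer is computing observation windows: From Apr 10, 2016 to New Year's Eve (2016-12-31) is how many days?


Start: April 10, 2016
End: December 31, 2016
Days left in April: 20
May: 31
June: 30
July: 31
August: 31
... plus remaining months
Sum of remaining months: 245
Total: 20 + 245 = 265

265


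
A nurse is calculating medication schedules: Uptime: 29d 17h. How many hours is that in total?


Days: 29
Extra hours: 17
Hours per day: 24
Days to hours: 29 x 24 = 696
Total: 696 + 17 = 713

713


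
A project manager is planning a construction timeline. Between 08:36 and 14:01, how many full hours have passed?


Start: 08:36
End: 14:01
Hour difference: 14 - 8 = 6 hours
Minute difference: 1 - 36 = -35 minutes
Total minutes: 325
Complete hours: 325 / 60 = 5 (remainder 25)

5


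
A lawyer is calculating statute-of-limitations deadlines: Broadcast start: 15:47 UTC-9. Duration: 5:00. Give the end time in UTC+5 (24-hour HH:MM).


Start: 15:47 in UTC-9
Step 1 - add duration:
  minutes: 47 + 0 = 47
  hours: 15 + 5 + 0 = 20
  end in UTC-9: 20:47
Step 2 - convert UTC-9 -> UTC+5:
  offset difference: 5 - (-9) = 14 hours
  20 + (14) = 34 -> mod 24 = 10
Result: 10:47 in UTC+5

10:47


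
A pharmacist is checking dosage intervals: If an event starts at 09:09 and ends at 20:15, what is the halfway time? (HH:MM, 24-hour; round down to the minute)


Start time: 09:09 = 549 minutes from midnight
End time: 20:15 = 1215 minutes from midnight
Sum: 549 + 1215 = 1764
Midpoint: 1764 / 2 = 882 minutes
Convert: 882 / 60 = 14 hours, 42 minutes
Result: 14:42

14:42


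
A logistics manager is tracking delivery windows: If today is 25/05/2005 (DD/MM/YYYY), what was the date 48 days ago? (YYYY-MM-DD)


Start: 2005-05-25
Subtracting 48 days
Days already passed in May: 25
After going back through May: 23 more days to subtract
April 2005 has 30 days, need 23
Result: 2005-04-07

2005-04-07


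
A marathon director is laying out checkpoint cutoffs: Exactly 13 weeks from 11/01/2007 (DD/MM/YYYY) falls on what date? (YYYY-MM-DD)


Start: 2007-01-11
Weeks to add: 13
Convert to days: 13 x 7 = 91 days
Add 91 days to 2007-01-11
Result: 2007-04-12

2007-04-12


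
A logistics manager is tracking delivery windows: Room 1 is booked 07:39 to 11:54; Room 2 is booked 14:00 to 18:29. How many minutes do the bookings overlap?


Interval A: [459, 714] minutes from midnight
Interval B: [840, 1109] minutes from midnight
Overlap start = max(459, 840) = 840
Overlap end = min(714, 1109) = 714
End <= start, so the intervals do not overlap: 0 minutes

0


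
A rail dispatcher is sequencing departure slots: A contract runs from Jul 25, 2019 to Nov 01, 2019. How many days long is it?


Start date: 2019-07-25
End date: 2019-11-01
Jul 2019: +7 days
Aug 2019: +31 days
Sep 2019: +30 days
Oct 2019: +31 days
Total: 99 days

99


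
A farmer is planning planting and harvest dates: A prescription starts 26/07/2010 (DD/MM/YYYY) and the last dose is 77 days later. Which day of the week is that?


Start: 2010-07-26 (Monday)
Step 1 - find target date: add 77 days
  2010-07-26 + 77 days = 2010-10-11
Step 2 - day of week:
  77 mod 7 = 0
  Monday + 0 days -> Monday
Result: Monday (2010-10-11)

Monday


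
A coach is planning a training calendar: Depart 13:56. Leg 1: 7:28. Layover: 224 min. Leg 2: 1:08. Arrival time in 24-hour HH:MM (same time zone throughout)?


Depart: 13:56
Leg 1: +448 min -> 21:24
Layover: +224 min -> 01:08
Leg 2: +68 min -> 02:16
Total travel: 740 minutes = 12h 20m
Arrival: 02:16

02:16


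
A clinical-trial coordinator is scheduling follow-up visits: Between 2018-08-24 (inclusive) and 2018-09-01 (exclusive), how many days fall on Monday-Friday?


Start: 2018-08-24 (Friday)
End (exclusive): 2018-09-01 (Saturday)
Total calendar days: 8
Full weeks: 8 // 7 = 1 -> 5 weekdays
Remaining 1 days starting on Friday:
  Fri(w) -> 1 weekdays
Total business days: 5 + 1 = 6

6


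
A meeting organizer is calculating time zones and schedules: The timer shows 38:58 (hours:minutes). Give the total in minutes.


Hours: 38
Minutes: 58
Convert hours to minutes: 38 x 60 = 2280
Add remaining minutes: 2280 + 58 = 2338

2338


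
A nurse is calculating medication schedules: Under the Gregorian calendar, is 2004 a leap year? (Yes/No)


Year: 2004
Divisible by 4? 2004 / 4 = 501.0 -> Yes
Divisible by 100? 2004 / 100 = 20.04 -> No
Divisible by 4 but not 100, so it IS a leap year

Yes


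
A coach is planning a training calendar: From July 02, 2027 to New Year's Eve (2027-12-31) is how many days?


Start: July 02, 2027
End: December 31, 2027
Days left in July: 29
August: 31
September: 30
October: 31
November: 30
... plus remaining months
Sum of remaining months: 153
Total: 29 + 153 = 182

182


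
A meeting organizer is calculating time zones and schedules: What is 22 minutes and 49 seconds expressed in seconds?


Minutes: 22
Extra seconds: 49
Seconds per minute: 60
Minutes to seconds: 22 x 60 = 1320
Total: 1320 + 49 = 1369

1369


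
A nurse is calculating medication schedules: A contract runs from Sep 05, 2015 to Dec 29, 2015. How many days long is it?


Start date: 2015-09-05
End date: 2015-12-29
Sep 2015: +26 days
Oct 2015: +31 days
Nov 2015: +30 days
Dec 2015: +28 days
Total: 115 days

115


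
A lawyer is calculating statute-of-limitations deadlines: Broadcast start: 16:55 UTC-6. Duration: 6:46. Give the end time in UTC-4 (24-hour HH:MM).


Start: 16:55 in UTC-6
Step 1 - add duration:
  minutes: 55 + 46 = 101 (carry 1h)
  hours: 16 + 6 + 1 = 23
  end in UTC-6: 23:41
Step 2 - convert UTC-6 -> UTC-4:
  offset difference: -4 - (-6) = 2 hours
  23 + (2) = 25 -> mod 24 = 1
Result: 01:41 in UTC-4

01:41


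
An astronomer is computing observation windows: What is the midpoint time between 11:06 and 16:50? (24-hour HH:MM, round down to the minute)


Start time: 11:06 = 666 minutes from midnight
End time: 16:50 = 1010 minutes from midnight
Sum: 666 + 1010 = 1676
Midpoint: 1676 / 2 = 838 minutes
Convert: 838 / 60 = 13 hours, 58 minutes
Result: 13:58

13:58


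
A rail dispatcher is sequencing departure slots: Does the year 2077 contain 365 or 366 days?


Year: 2077
Check leap year rules:
Divisible by 4? No
2077 is not a leap year
Days: 365

365


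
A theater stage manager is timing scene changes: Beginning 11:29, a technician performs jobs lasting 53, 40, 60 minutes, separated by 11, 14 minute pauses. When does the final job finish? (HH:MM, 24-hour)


Start: 11:29 = 689 min from midnight
  after task 1 (53 min): 12:22
  after break (11 min): 12:33
  after task 2 (40 min): 13:13
  after break (14 min): 13:27
  after task 3 (60 min): 14:27
Total elapsed: 178 minutes
End time: 14:27

14:27


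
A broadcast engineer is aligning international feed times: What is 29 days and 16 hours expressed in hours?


Days: 29
Extra hours: 16
Hours per day: 24
Days to hours: 29 x 24 = 696
Total: 696 + 16 = 712

712


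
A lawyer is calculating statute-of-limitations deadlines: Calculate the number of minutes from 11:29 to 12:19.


Start time: 11:29 = 689 minutes from midnight
End time: 12:19 = 739 minutes from midnight
Difference: 739 - 689 = 50 minutes
That is 0 hours and 50 minutes

50


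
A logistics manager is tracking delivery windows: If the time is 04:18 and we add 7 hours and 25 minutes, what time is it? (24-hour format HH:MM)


Start time: 04:18
Adding: 7 hours 25 minutes
Minutes: 18 + 25 = 43
Hours: 4 + 7 + 0 = 11
Result: 11:43

11:43


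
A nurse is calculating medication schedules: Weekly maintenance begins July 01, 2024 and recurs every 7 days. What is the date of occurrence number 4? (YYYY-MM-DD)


First occurrence: 2024-07-01 (occurrence 1)
Each occurrence is 7 days after the previous.
Occurrence 4 is 3 weeks after the first.
3 weeks = 21 days
2024-07-01 + 21 days = 2024-07-22

2024-07-22


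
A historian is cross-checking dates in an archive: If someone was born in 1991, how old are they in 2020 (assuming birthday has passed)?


Birth year: 1991
Current year: 2020
Age = current year - birth year
Age = 2020 - 1991 = 29

29


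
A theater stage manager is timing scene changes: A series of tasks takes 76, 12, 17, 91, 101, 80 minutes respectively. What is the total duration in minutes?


Durations: 76, 12, 17, 91, 101, 80
Running sum: 76
+ 12 = 88
+ 17 = 105
+ 91 = 196
+ 101 = 297
+ 80 = 377
Total duration: 377 minutes
That is 6 hours and 17 minutes

377


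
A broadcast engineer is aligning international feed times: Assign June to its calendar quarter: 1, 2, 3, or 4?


Month: June (month 6)
Q1: January-March (months 1-3)
Q2: April-June (months 4-6)
Q3: July-September (months 7-9)
Q4: October-December (months 10-12)
Month 6 falls in Q2

2


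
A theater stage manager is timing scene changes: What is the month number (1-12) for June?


Calendar month order:
5. May
6. June <--
7. July
June is month number 6

6


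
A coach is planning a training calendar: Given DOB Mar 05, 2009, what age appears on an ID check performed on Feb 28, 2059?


Birth: 2009-03-05
Reference: 2059-02-28
Year difference: 2059 - 2009 = 50
Has birthday (03-05) occurred by 02-28? No
Birthday not yet reached this year -> subtract 1
Age in full years: 49

49


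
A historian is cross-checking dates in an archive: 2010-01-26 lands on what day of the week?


Date: 2010-01-26
January 1, 2010 is a Friday
Day of year: 26
Offset from Jan 1: 25 days
25 mod 7 = 4
Result: Tuesday

Tuesday


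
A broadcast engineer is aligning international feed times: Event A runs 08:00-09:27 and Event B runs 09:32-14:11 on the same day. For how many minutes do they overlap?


Interval A: [480, 567] minutes from midnight
Interval B: [572, 851] minutes from midnight
Overlap start = max(480, 572) = 572
Overlap end = min(567, 851) = 567
End <= start, so the intervals do not overlap: 0 minutes

0


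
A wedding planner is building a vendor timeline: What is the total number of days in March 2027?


Month: March
Year: 2027
March is a 31-day month
Total: 31 days

31


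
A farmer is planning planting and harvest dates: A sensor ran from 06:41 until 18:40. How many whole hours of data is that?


Start: 06:41
End: 18:40
Hour difference: 18 - 6 = 12 hours
Minute difference: 40 - 41 = -1 minutes
Total minutes: 719
Complete hours: 719 / 60 = 11 (remainder 59)

11


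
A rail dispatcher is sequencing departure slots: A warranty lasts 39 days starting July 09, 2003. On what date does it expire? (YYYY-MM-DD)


Start: 2003-07-09
Adding 39 days
Days remaining in July: 22
After July: 17 days still to add
August 2003 has 31 days, need 17
Result: 2003-08-17

2003-08-17


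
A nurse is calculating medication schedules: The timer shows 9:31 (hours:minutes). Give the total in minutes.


Hours: 9
Minutes: 31
Convert hours to minutes: 9 x 60 = 540
Add remaining minutes: 540 + 31 = 571

571


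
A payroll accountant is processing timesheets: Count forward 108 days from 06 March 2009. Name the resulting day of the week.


Start: 2009-03-06 (Friday)
Step 1 - find target date: add 108 days
  2009-03-06 + 108 days = 2009-06-22
Step 2 - day of week:
  108 mod 7 = 3
  Friday + 3 days -> Monday
Result: Monday (2009-06-22)

Monday


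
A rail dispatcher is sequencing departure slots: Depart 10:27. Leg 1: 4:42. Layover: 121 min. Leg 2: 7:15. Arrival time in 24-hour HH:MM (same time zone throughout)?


Depart: 10:27
Leg 1: +282 min -> 15:09
Layover: +121 min -> 17:10
Leg 2: +435 min -> 00:25
Total travel: 838 minutes = 13h 58m
Arrival: 00:25

00:25


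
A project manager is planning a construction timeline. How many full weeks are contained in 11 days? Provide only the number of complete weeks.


Total days: 11
Days per week: 7
Division: 11 / 7 = 1 remainder 4
Complete weeks: 1
Remaining days: 4

1


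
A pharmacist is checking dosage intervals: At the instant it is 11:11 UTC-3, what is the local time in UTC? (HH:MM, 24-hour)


Local time: 11:11 at UTC-3 (offset -3h)
Target zone: UTC (offset 0h)
Difference: 0 - (-3) = 3 hours
Calculation: 11 + (3) = 14
Result: 14:11

14:11


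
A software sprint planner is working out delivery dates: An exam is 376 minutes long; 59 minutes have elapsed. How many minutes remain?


Total budget: 376 minutes
Time used: 59 minutes
Remaining: 376 - 59 = 317 minutes
Percent used: 15.7%
Percent remaining: 84.3%

317


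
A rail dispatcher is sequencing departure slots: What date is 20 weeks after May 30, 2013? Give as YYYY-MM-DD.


Start: 2013-05-30
Weeks to add: 20
Convert to days: 20 x 7 = 140 days
Add 140 days to 2013-05-30
Result: 2013-10-17

2013-10-17


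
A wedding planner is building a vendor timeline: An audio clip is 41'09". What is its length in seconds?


Minutes: 41
Seconds: 9
Convert minutes to seconds: 41 x 60 = 2460
Add remaining seconds: 2460 + 9 = 2469

2469


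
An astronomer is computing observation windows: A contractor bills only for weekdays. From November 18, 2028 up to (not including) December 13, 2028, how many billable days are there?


Start: 2028-11-18 (Saturday)
End (exclusive): 2028-12-13 (Wednesday)
Total calendar days: 25
Full weeks: 25 // 7 = 3 -> 15 weekdays
Remaining 4 days starting on Saturday:
  Sat(-), Sun(-), Mon(w), Tue(w) -> 2 weekdays
Total business days: 15 + 2 = 17

17


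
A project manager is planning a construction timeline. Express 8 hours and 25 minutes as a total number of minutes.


Hours: 8
Extra minutes: 25
Minutes per hour: 60
Hours to minutes: 8 x 60 = 480
Total: 480 + 25 = 505

505


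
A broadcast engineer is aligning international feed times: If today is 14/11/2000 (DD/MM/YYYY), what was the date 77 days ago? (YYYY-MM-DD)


Start: 2000-11-14
Subtracting 77 days
Days already passed in November: 14
After going back through November: 63 more days to subtract
October 2000: 31 days, 32 remaining
September 2000: 30 days, 2 remaining
August 2000 has 31 days, need 2
Result: 2000-08-29

2000-08-29


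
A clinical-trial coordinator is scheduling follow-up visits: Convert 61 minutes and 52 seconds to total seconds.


Minutes: 61
Extra seconds: 52
Seconds per minute: 60
Minutes to seconds: 61 x 60 = 3660
Total: 3660 + 52 = 3712

3712


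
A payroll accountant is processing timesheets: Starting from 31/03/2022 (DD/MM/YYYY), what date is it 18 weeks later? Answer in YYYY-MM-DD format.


Start: 2022-03-31
Weeks to add: 18
Convert to days: 18 x 7 = 126 days
Add 126 days to 2022-03-31
Result: 2022-08-04

2022-08-04


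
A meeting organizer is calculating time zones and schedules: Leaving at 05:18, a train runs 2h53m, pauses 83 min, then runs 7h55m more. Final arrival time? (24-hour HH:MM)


Depart: 05:18
Leg 1: +173 min -> 08:11
Layover: +83 min -> 09:34
Leg 2: +475 min -> 17:29
Total travel: 731 minutes = 12h 11m
Arrival: 17:29

17:29


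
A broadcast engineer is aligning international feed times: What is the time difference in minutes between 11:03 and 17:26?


Start time: 11:03 = 663 minutes from midnight
End time: 17:26 = 1046 minutes from midnight
Difference: 1046 - 663 = 383 minutes
That is 6 hours and 23 minutes

383


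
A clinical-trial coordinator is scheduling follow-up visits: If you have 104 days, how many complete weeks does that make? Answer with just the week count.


Total days: 104
Days per week: 7
Division: 104 / 7 = 14 remainder 6
Complete weeks: 14
Remaining days: 6

14


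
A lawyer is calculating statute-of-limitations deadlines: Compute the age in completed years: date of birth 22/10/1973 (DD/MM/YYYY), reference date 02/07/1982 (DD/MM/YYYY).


Birth: 1973-10-22
Reference: 1982-07-02
Year difference: 1982 - 1973 = 9
Has birthday (10-22) occurred by 07-02? No
Birthday not yet reached this year -> subtract 1
Age in full years: 8

8


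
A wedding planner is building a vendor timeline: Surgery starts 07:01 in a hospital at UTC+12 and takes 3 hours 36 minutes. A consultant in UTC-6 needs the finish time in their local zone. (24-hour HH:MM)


Start: 07:01 in UTC+12
Step 1 - add duration:
  minutes: 1 + 36 = 37
  hours: 7 + 3 + 0 = 10
  end in UTC+12: 10:37
Step 2 - convert UTC+12 -> UTC-6:
  offset difference: -6 - (12) = -18 hours
  10 + (-18) = -8 -> mod 24 = 16
Result: 16:37 in UTC-6

16:37


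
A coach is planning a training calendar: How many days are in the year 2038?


Year: 2038
Check leap year rules:
Divisible by 4? No
2038 is not a leap year
Days: 365

365


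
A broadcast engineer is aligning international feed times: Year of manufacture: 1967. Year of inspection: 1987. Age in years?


Birth year: 1967
Current year: 1987
Age = current year - birth year
Age = 1987 - 1967 = 20

20


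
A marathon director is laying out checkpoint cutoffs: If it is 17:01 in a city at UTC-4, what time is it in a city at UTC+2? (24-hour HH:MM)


Local time: 17:01 at UTC-4 (offset -4h)
Target zone: UTC+2 (offset 2h)
Difference: 2 - (-4) = 6 hours
Calculation: 17 + (6) = 23
Result: 23:01

23:01


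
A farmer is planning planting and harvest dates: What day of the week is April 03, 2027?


Date: 2027-04-03
January 1, 2027 is a Friday
Day of year: 93
Offset from Jan 1: 92 days
92 mod 7 = 1
Result: Saturday

Saturday


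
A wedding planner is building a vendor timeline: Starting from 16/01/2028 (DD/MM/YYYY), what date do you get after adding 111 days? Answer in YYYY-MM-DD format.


Start: 2028-01-16
Adding 111 days
Days remaining in January: 15
After January: 96 days still to add
February 2028: 29 days, 67 remaining
March 2028: 31 days, 36 remaining
April 2028: 30 days, 6 remaining
May 2028 has 31 days, need 6
Result: 2028-05-06

2028-05-06


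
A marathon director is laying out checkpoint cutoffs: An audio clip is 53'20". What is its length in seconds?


Minutes: 53
Seconds: 20
Convert minutes to seconds: 53 x 60 = 3180
Add remaining seconds: 3180 + 20 = 3200

3200


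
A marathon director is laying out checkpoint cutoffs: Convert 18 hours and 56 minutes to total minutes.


Hours: 18
Minutes: 56
Convert hours to minutes: 18 x 60 = 1080
Add remaining minutes: 1080 + 56 = 1136

1136


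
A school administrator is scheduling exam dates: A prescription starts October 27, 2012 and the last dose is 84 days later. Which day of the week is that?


Start: 2012-10-27 (Saturday)
Step 1 - find target date: add 84 days
  2012-10-27 + 84 days = 2013-01-19
Step 2 - day of week:
  84 mod 7 = 0
  Saturday + 0 days -> Saturday
Result: Saturday (2013-01-19)

Saturday


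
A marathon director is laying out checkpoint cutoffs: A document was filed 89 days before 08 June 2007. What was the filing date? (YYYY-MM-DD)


Start: 2007-06-08
Subtracting 89 days
Days already passed in June: 8
After going back through June: 81 more days to subtract
May 2007: 31 days, 50 remaining
April 2007: 30 days, 20 remaining
March 2007 has 31 days, need 20
Result: 2007-03-11

2007-03-11


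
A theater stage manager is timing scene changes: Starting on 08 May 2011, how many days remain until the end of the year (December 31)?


Start: May 08, 2011
End: December 31, 2011
Days left in May: 23
June: 30
July: 31
August: 31
September: 30
... plus remaining months
Sum of remaining months: 214
Total: 23 + 214 = 237

237


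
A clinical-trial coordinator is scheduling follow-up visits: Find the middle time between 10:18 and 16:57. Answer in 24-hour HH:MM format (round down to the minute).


Start time: 10:18 = 618 minutes from midnight
End time: 16:57 = 1017 minutes from midnight
Sum: 618 + 1017 = 1635
Midpoint: 1635 / 2 = 817 minutes
Convert: 817 / 60 = 13 hours, 37 minutes
Result: 13:37

13:37


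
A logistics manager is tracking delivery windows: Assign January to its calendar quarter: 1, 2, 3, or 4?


Month: January (month 1)
Q1: January-March (months 1-3)
Q2: April-June (months 4-6)
Q3: July-September (months 7-9)
Q4: October-December (months 10-12)
Month 1 falls in Q1

1


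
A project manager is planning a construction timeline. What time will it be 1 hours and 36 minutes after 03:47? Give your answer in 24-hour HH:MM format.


Start time: 03:47
Adding: 1 hours 36 minutes
Minutes: 47 + 36 = 83
Minute overflow: 83 >= 60, so carry 1 hour, minutes = 23
Hours: 3 + 1 + 1 = 5
Result: 05:23

05:23


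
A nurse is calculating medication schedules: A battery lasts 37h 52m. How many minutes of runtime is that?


Hours: 37
Extra minutes: 52
Minutes per hour: 60
Hours to minutes: 37 x 60 = 2220
Total: 2220 + 52 = 2272

2272


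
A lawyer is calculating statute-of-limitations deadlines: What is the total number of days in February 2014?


Month: February
Year: 2014
2014 is not a leap year
February has 28 days
Total: 28 days

28


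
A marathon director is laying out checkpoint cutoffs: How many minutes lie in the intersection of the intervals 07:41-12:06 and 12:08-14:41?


Interval A: [461, 726] minutes from midnight
Interval B: [728, 881] minutes from midnight
Overlap start = max(461, 728) = 728
Overlap end = min(726, 881) = 726
End <= start, so the intervals do not overlap: 0 minutes

0


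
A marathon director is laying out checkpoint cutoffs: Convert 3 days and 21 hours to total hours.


Days: 3
Extra hours: 21
Hours per day: 24
Days to hours: 3 x 24 = 72
Total: 72 + 21 = 93

93


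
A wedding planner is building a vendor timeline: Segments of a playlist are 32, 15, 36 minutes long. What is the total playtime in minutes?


Durations: 32, 15, 36
Running sum: 32
+ 15 = 47
+ 36 = 83
Total duration: 83 minutes
That is 1 hours and 23 minutes

83


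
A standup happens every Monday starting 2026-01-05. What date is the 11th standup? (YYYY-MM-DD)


First occurrence: 2026-01-05 (occurrence 1)
Each occurrence is 7 days after the previous.
Occurrence 11 is 10 weeks after the first.
10 weeks = 70 days
2026-01-05 + 70 days = 2026-03-16

2026-03-16


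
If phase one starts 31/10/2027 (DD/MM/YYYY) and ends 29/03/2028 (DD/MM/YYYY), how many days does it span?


Start date: 2027-10-31
End date: 2028-03-29
Oct 2027: +1 days
Nov 2027: +30 days
Dec 2027: +31 days
... (3 more months)
Total: 150 days

150


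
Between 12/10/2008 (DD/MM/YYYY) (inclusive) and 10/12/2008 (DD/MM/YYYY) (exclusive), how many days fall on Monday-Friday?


Start: 2008-10-12 (Sunday)
End (exclusive): 2008-12-10 (Wednesday)
Total calendar days: 59
Full weeks: 59 // 7 = 8 -> 40 weekdays
Remaining 3 days starting on Sunday:
  Sun(-), Mon(w), Tue(w) -> 2 weekdays
Total business days: 40 + 2 = 42

42


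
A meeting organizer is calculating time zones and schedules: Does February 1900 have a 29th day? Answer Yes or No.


Year: 1900
Divisible by 4? 1900 / 4 = 475.0 -> Yes
Divisible by 100? 1900 / 100 = 19.0 -> Yes
Divisible by 400? 1900 / 400 = 4.75 -> No
Divisible by 100 but not 400, so NOT a leap year

No


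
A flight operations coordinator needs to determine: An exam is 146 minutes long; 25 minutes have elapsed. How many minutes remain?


Total budget: 146 minutes
Time used: 25 minutes
Remaining: 146 - 25 = 121 minutes
Percent used: 17.1%
Percent remaining: 82.9%

121


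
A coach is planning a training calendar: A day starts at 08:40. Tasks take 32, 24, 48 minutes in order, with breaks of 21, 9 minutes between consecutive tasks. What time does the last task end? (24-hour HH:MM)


Start: 08:40 = 520 min from midnight
  after task 1 (32 min): 09:12
  after break (21 min): 09:33
  after task 2 (24 min): 09:57
  after break (9 min): 10:06
  after task 3 (48 min): 10:54
Total elapsed: 134 minutes
End time: 10:54

10:54


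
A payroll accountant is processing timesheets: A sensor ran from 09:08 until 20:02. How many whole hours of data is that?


Start: 09:08
End: 20:02
Hour difference: 20 - 9 = 11 hours
Minute difference: 2 - 8 = -6 minutes
Total minutes: 654
Complete hours: 654 / 60 = 10 (remainder 54)

10


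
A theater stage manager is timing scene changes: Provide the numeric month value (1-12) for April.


Calendar month order:
3. March
4. April <--
5. May
April is month number 4

4


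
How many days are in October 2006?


Month: October
Year: 2006
October is a 31-day month
Total: 31 days

31


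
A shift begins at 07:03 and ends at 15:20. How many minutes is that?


Start time: 07:03 = 423 minutes from midnight
End time: 15:20 = 920 minutes from midnight
Difference: 920 - 423 = 497 minutes
That is 8 hours and 17 minutes

497


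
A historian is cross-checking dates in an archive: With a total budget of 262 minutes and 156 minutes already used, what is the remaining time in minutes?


Total budget: 262 minutes
Time used: 156 minutes
Remaining: 262 - 156 = 106 minutes
Percent used: 59.5%
Percent remaining: 40.5%

106


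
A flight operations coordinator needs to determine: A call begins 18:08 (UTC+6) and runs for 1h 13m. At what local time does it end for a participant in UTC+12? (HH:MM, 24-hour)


Start: 18:08 in UTC+6
Step 1 - add duration:
  minutes: 8 + 13 = 21
  hours: 18 + 1 + 0 = 19
  end in UTC+6: 19:21
Step 2 - convert UTC+6 -> UTC+12:
  offset difference: 12 - (6) = 6 hours
  19 + (6) = 25 -> mod 24 = 1
Result: 01:21 in UTC+12

01:21


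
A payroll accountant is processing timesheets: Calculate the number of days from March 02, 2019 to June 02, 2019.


Start date: 2019-03-02
End date: 2019-06-02
Mar 2019: +30 days
Apr 2019: +30 days
May 2019: +31 days
Jun 2019: +1 days
Total: 92 days

92


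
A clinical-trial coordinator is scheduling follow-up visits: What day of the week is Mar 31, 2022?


Date: 2022-03-31
January 1, 2022 is a Saturday
Day of year: 90
Offset from Jan 1: 89 days
89 mod 7 = 5
Result: Thursday

Thursday


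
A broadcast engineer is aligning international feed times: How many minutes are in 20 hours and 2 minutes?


Hours: 20
Extra minutes: 2
Minutes per hour: 60
Hours to minutes: 20 x 60 = 1200
Total: 1200 + 2 = 1202

1202


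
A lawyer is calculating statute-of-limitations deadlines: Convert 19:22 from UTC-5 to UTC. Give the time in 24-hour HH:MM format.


Local time: 19:22 at UTC-5 (offset -5h)
Target zone: UTC (offset 0h)
Difference: 0 - (-5) = 5 hours
Calculation: 19 + (5) = 24
Wraparound: (24) mod 24 = 0
Result: 00:22

00:22


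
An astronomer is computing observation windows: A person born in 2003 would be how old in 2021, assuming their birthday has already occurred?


Birth year: 2003
Current year: 2021
Age = current year - birth year
Age = 2021 - 2003 = 18

18


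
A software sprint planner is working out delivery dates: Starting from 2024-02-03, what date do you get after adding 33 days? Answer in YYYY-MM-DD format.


Start: 2024-02-03
Adding 33 days
Days remaining in February: 26
After February: 7 days still to add
March 2024 has 31 days, need 7
Result: 2024-03-07

2024-03-07


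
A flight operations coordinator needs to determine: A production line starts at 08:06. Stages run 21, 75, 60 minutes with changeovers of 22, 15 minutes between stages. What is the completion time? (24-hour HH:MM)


Start: 08:06 = 486 min from midnight
  after task 1 (21 min): 08:27
  after break (22 min): 08:49
  after task 2 (75 min): 10:04
  after break (15 min): 10:19
  after task 3 (60 min): 11:19
Total elapsed: 193 minutes
End time: 11:19

11:19


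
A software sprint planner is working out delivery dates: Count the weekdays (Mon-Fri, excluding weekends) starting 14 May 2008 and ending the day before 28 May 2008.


Start: 2008-05-14 (Wednesday)
End (exclusive): 2008-05-28 (Wednesday)
Total calendar days: 14
Full weeks: 14 // 7 = 2 -> 10 weekdays
Remaining 0 days starting on Wednesday:
Total business days: 10 + 0 = 10

10


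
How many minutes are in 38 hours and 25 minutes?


Hours: 38
Minutes: 25
Convert hours to minutes: 38 x 60 = 2280
Add remaining minutes: 2280 + 25 = 2305

2305


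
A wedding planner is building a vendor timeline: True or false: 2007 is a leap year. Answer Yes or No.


Year: 2007
Divisible by 4? 2007 / 4 = 501.75 -> No
Not divisible by 4, so NOT a leap year

No


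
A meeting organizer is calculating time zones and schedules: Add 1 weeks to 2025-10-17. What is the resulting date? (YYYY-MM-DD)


Start: 2025-10-17
Weeks to add: 1
Convert to days: 1 x 7 = 7 days
Add 7 days to 2025-10-17
Result: 2025-10-24

2025-10-24


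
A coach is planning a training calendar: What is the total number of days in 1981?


Year: 1981
Check leap year rules:
Divisible by 4? No
1981 is not a leap year
Days: 365

365


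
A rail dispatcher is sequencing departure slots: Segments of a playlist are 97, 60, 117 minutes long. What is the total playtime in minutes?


Durations: 97, 60, 117
Running sum: 97
+ 60 = 157
+ 117 = 274
Total duration: 274 minutes
That is 4 hours and 34 minutes

274


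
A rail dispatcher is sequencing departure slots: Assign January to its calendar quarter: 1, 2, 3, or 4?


Month: January (month 1)
Q1: January-March (months 1-3)
Q2: April-June (months 4-6)
Q3: July-September (months 7-9)
Q4: October-December (months 10-12)
Month 1 falls in Q1

1


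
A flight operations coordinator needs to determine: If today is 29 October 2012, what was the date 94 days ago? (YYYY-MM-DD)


Start: 2012-10-29
Subtracting 94 days
Days already passed in October: 29
After going back through October: 65 more days to subtract
September 2012: 30 days, 35 remaining
August 2012: 31 days, 4 remaining
July 2012 has 31 days, need 4
Result: 2012-07-27

2012-07-27


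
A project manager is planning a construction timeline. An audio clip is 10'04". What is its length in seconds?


Minutes: 10
Seconds: 4
Convert minutes to seconds: 10 x 60 = 600
Add remaining seconds: 600 + 4 = 604

604


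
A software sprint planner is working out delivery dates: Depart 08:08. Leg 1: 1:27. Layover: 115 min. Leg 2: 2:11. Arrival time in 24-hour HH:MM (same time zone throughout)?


Depart: 08:08
Leg 1: +87 min -> 09:35
Layover: +115 min -> 11:30
Leg 2: +131 min -> 13:41
Total travel: 333 minutes = 5h 33m
Arrival: 13:41

13:41


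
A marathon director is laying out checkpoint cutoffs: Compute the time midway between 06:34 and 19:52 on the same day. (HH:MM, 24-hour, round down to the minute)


Start time: 06:34 = 394 minutes from midnight
End time: 19:52 = 1192 minutes from midnight
Sum: 394 + 1192 = 1586
Midpoint: 1586 / 2 = 793 minutes
Convert: 793 / 60 = 13 hours, 13 minutes
Result: 13:13

13:13


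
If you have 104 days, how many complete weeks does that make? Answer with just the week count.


Total days: 104
Days per week: 7
Division: 104 / 7 = 14 remainder 6
Complete weeks: 14
Remaining days: 6

14


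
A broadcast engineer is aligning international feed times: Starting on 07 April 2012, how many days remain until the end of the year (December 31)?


Start: April 07, 2012
End: December 31, 2012
Days left in April: 23
May: 31
June: 30
July: 31
August: 31
... plus remaining months
Sum of remaining months: 245
Total: 23 + 245 = 268

268


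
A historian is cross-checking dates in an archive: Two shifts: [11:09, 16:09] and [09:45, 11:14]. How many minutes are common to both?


Interval A: [669, 969] minutes from midnight
Interval B: [585, 674] minutes from midnight
Overlap start = max(669, 585) = 669
Overlap end = min(969, 674) = 674
Overlap = 674 - 669 = 5 minutes

5


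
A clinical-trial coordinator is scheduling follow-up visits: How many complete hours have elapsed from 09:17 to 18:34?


Start: 09:17
End: 18:34
Hour difference: 18 - 9 = 9 hours
Minute difference: 34 - 17 = 17 minutes
Total minutes: 557
Complete hours: 557 / 60 = 9 (remainder 17)

9


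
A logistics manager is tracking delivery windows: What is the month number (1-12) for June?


Calendar month order:
5. May
6. June <--
7. July
June is month number 6

6


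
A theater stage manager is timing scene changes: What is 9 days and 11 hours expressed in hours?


Days: 9
Extra hours: 11
Hours per day: 24
Days to hours: 9 x 24 = 216
Total: 216 + 11 = 227

227


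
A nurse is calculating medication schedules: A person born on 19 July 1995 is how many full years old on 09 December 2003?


Birth: 1995-07-19
Reference: 2003-12-09
Year difference: 2003 - 1995 = 8
Has birthday (07-19) occurred by 12-09? Yes
Age in full years: 8

8


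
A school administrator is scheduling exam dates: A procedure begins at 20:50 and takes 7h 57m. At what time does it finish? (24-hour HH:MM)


Start time: 20:50
Adding: 7 hours 57 minutes
Minutes: 50 + 57 = 107
Minute overflow: 107 >= 60, so carry 1 hour, minutes = 47
Hours: 20 + 7 + 1 = 28
Hour wraparound: 28 mod 24 = 4
Result: 04:47

04:47


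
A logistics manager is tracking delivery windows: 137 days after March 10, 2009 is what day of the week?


Start: 2009-03-10 (Tuesday)
Step 1 - find target date: add 137 days
  2009-03-10 + 137 days = 2009-07-25
Step 2 - day of week:
  137 mod 7 = 4
  Tuesday + 4 days -> Saturday
Result: Saturday (2009-07-25)

Saturday


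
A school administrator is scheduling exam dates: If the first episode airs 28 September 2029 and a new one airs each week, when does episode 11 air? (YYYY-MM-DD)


First occurrence: 2029-09-28 (occurrence 1)
Each occurrence is 7 days after the previous.
Occurrence 11 is 10 weeks after the first.
10 weeks = 70 days
2029-09-28 + 70 days = 2029-12-07

2029-12-07


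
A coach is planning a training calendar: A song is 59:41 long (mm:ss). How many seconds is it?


Minutes: 59
Extra seconds: 41
Seconds per minute: 60
Minutes to seconds: 59 x 60 = 3540
Total: 3540 + 41 = 3581

3581


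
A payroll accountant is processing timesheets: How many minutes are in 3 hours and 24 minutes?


Hours: 3
Extra minutes: 24
Minutes per hour: 60
Hours to minutes: 3 x 60 = 180
Total: 180 + 24 = 204

204


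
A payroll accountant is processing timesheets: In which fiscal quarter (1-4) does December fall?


Month: December (month 12)
Q1: January-March (months 1-3)
Q2: April-June (months 4-6)
Q3: July-September (months 7-9)
Q4: October-December (months 10-12)
Month 12 falls in Q4

4


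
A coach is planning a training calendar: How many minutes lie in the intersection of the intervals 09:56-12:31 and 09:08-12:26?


Interval A: [596, 751] minutes from midnight
Interval B: [548, 746] minutes from midnight
Overlap start = max(596, 548) = 596
Overlap end = min(751, 746) = 746
Overlap = 746 - 596 = 150 minutes

150


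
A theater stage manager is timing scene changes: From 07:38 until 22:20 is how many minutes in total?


Start time: 07:38 = 458 minutes from midnight
End time: 22:20 = 1340 minutes from midnight
Difference: 1340 - 458 = 882 minutes
That is 14 hours and 42 minutes

882
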